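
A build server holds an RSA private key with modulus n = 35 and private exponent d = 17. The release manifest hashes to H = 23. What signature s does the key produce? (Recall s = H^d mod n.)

18

H^2 ≡ 23^2 = 529 ≡ 4
H^4 ≡ 4^2 = 16
H^8 ≡ 16^2 = 256 ≡ 11
H^16 ≡ 11^2 = 121 ≡ 16
17 = 16 + 1, so H^17 ≡ 16·23 ≡ 18 (mod 35)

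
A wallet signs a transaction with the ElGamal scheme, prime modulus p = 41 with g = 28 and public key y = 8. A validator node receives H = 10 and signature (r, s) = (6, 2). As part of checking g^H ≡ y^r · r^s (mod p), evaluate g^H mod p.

9

Squares mod 41: 28^1≡28, 28^2≡5, 28^4≡25, 28^8≡10
10 = 8 + 2, so 28^10 ≡ 10·5 ≡ 9 (mod 41)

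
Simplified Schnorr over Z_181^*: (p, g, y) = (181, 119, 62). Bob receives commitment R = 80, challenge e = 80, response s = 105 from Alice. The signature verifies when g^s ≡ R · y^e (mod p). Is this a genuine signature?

forged

g^s mod p:
119^2 = 14161 ≡ 43
119^4 ≡ 43^2 = 1849 ≡ 39
119^8 ≡ 39^2 = 1521 ≡ 73
119^16 ≡ 73^2 = 5329 ≡ 80
119^32 ≡ 80^2 = 6400 ≡ 65
119^64 ≡ 65^2 = 4225 ≡ 62
105 = 64 + 32 + 8 + 1, so 119^105 ≡ 62·65·73·119 ≡ 133 (mod 181)
R · y^e mod p:
62^2 = 3844 ≡ 43
62^4 ≡ 43^2 = 1849 ≡ 39
62^8 ≡ 39^2 = 1521 ≡ 73
62^16 ≡ 73^2 = 5329 ≡ 80
62^32 ≡ 80^2 = 6400 ≡ 65
62^64 ≡ 65^2 = 4225 ≡ 62
80 = 64 + 16, so 62^80 ≡ 62·80 ≡ 73 (mod 181)
80·73 = 5840 ≡ 48 (mod 181)
133 ≠ 48; the check fails.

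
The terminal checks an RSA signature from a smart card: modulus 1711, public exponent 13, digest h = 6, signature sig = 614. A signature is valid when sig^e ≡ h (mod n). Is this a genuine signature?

sig^2 ≡ 614^2 = 376996 ≡ 576
sig^4 ≡ 576^2 = 331776 ≡ 1553
sig^8 ≡ 1553^2 = 2411809 ≡ 1010
13 = 8 + 4 + 1, so sig^13 ≡ 1010·1553·614 ≡ 6 (mod 1711)
sig^13 mod 1711 = 6 matches h.

genuine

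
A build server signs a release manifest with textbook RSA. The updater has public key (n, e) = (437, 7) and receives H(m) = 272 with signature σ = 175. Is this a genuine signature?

genuine

Squares mod 437: σ^1≡175, σ^2≡35, σ^4≡351
7 = 4 + 2 + 1, so σ^7 ≡ 351·35·175 ≡ 272 (mod 437)
272 = H(m), so the signature checks out.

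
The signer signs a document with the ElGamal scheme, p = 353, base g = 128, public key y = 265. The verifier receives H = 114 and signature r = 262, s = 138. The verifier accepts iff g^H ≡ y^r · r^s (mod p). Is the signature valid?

valid

Left side g^H mod p:
128^2 = 16384 ≡ 146
128^4 ≡ 146^2 = 21316 ≡ 136
128^8 ≡ 136^2 = 18496 ≡ 140
128^16 ≡ 140^2 = 19600 ≡ 185
128^32 ≡ 185^2 = 34225 ≡ 337
128^64 ≡ 337^2 = 113569 ≡ 256
114 = 64 + 32 + 16 + 2, so 128^114 ≡ 256·337·185·146 ≡ 64 (mod 353)
Right side y^r · r^s mod p:
265^2 = 70225 ≡ 331
265^4 ≡ 331^2 = 109561 ≡ 131
265^8 ≡ 131^2 = 17161 ≡ 217
265^16 ≡ 217^2 = 47089 ≡ 140
265^32 ≡ 140^2 = 19600 ≡ 185
265^64 ≡ 185^2 = 34225 ≡ 337
265^128 ≡ 337^2 = 113569 ≡ 256
265^256 ≡ 256^2 = 65536 ≡ 231
262 = 256 + 4 + 2, so 265^262 ≡ 231·131·331 ≡ 16 (mod 353)
262^2 = 68644 ≡ 162
262^4 ≡ 162^2 = 26244 ≡ 122
262^8 ≡ 122^2 = 14884 ≡ 58
262^16 ≡ 58^2 = 3364 ≡ 187
262^32 ≡ 187^2 = 34969 ≡ 22
262^64 ≡ 22^2 = 484 ≡ 131
262^128 ≡ 131^2 = 17161 ≡ 217
138 = 128 + 8 + 2, so 262^138 ≡ 217·58·162 ≡ 4 (mod 353)
16·4 = 64 ≡ 64 (mod 353)
64 ≡ 64 (mod 353), so the signature is genuine.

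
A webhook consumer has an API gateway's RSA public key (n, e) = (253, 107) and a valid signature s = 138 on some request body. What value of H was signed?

s^107 mod 253 = 184

184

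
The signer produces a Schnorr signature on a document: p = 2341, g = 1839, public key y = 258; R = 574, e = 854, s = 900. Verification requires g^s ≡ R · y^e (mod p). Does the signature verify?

does not verify

g^s mod p:
Squares mod 2341: 1839^1≡1839, 1839^2≡1517, 1839^4≡86, 1839^8≡373, 1839^16≡1010, 1839^32≡1765, 1839^64≡1695, 1839^128≡618, 1839^256≡341, 1839^512≡1572
900 = 512 + 256 + 128 + 4, so 1839^900 ≡ 1572·341·618·86 ≡ 2305 (mod 2341)
R · y^e mod p:
Squares mod 2341: 258^1≡258, 258^2≡1016, 258^4≡2216, 258^8≡1579, 258^16≡76, 258^32≡1094, 258^64≡585, 258^128≡439, 258^256≡759, 258^512≡195
854 = 512 + 256 + 64 + 16 + 4 + 2, so 258^854 ≡ 195·759·585·76·2216·1016 ≡ 1586 (mod 2341)
574·1586 = 910364 ≡ 2056 (mod 2341)
2305 ≠ 2056; the check fails.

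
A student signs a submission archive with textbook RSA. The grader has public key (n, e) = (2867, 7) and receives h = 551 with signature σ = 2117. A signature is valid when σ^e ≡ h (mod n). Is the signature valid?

valid

σ^2 ≡ 2117^2 = 4481689 ≡ 568
σ^4 ≡ 568^2 = 322624 ≡ 1520
7 = 4 + 2 + 1, so σ^7 ≡ 1520·568·2117 ≡ 551 (mod 2867)
551 = h, so the signature checks out.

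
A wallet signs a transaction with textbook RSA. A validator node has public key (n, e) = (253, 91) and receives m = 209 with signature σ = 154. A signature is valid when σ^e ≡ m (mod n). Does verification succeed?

σ^2 ≡ 154^2 = 23716 ≡ 187
σ^4 ≡ 187^2 = 34969 ≡ 55
σ^8 ≡ 55^2 = 3025 ≡ 242
σ^16 ≡ 242^2 = 58564 ≡ 121
σ^32 ≡ 121^2 = 14641 ≡ 220
σ^64 ≡ 220^2 = 48400 ≡ 77
91 = 64 + 16 + 8 + 2 + 1, so σ^91 ≡ 77·121·242·187·154 ≡ 209 (mod 253)
σ^91 mod 253 = 209 matches m.

passes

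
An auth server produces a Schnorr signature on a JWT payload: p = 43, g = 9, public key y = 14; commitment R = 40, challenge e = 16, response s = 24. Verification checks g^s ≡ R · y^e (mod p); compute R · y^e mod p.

41

14^2 = 196 ≡ 24
14^4 ≡ 24^2 = 576 ≡ 17
14^8 ≡ 17^2 = 289 ≡ 31
14^16 ≡ 31^2 = 961 ≡ 15
R · y^e ≡ 40·15 = 600 ≡ 41 (mod 43)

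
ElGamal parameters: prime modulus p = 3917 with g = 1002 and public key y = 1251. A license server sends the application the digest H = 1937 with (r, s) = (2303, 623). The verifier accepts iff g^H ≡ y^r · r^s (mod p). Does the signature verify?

does not verify

Left side g^H mod p:
1002^2 = 1004004 ≡ 1252
1002^4 ≡ 1252^2 = 1567504 ≡ 704
1002^8 ≡ 704^2 = 495616 ≡ 2074
1002^16 ≡ 2074^2 = 4301476 ≡ 610
1002^32 ≡ 610^2 = 372100 ≡ 3902
1002^64 ≡ 3902^2 = 15225604 ≡ 225
1002^128 ≡ 225^2 = 50625 ≡ 3621
1002^256 ≡ 3621^2 = 13111641 ≡ 1442
1002^512 ≡ 1442^2 = 2079364 ≡ 3354
1002^1024 ≡ 3354^2 = 11249316 ≡ 3609
1937 = 1024 + 512 + 256 + 128 + 16 + 1, so 1002^1937 ≡ 3609·3354·1442·3621·610·1002 ≡ 1208 (mod 3917)
Right side y^r · r^s mod p:
1251^2 = 1565001 ≡ 2118
1251^4 ≡ 2118^2 = 4485924 ≡ 959
1251^8 ≡ 959^2 = 919681 ≡ 3103
1251^16 ≡ 3103^2 = 9628609 ≡ 623
1251^32 ≡ 623^2 = 388129 ≡ 346
1251^64 ≡ 346^2 = 119716 ≡ 2206
1251^128 ≡ 2206^2 = 4866436 ≡ 1522
1251^256 ≡ 1522^2 = 2316484 ≡ 1537
1251^512 ≡ 1537^2 = 2362369 ≡ 418
1251^1024 ≡ 418^2 = 174724 ≡ 2376
1251^2048 ≡ 2376^2 = 5645376 ≡ 979
2303 = 2048 + 128 + 64 + 32 + 16 + 8 + 4 + 2 + 1, so 1251^2303 ≡ 979·1522·2206·346·623·3103·959·2118·1251 ≡ 13 (mod 3917)
2303^2 = 5303809 ≡ 191
2303^4 ≡ 191^2 = 36481 ≡ 1228
2303^8 ≡ 1228^2 = 1507984 ≡ 3856
2303^16 ≡ 3856^2 = 14868736 ≡ 3721
2303^32 ≡ 3721^2 = 13845841 ≡ 3163
2303^64 ≡ 3163^2 = 10004569 ≡ 551
2303^128 ≡ 551^2 = 303601 ≡ 1992
2303^256 ≡ 1992^2 = 3968064 ≡ 143
2303^512 ≡ 143^2 = 20449 ≡ 864
623 = 512 + 64 + 32 + 8 + 4 + 2 + 1, so 2303^623 ≡ 864·551·3163·3856·1228·191·2303 ≡ 2362 (mod 3917)
13·2362 = 30706 ≡ 3287 (mod 3917)
1208 ≠ 3287, so verification fails.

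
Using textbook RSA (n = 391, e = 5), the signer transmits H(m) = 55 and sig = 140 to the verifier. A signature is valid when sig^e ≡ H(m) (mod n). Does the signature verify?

verifies

sig^2 ≡ 140^2 = 19600 ≡ 50
sig^4 ≡ 50^2 = 2500 ≡ 154
5 = 4 + 1, so sig^5 ≡ 154·140 ≡ 55 (mod 391)
55 = H(m), so the signature checks out.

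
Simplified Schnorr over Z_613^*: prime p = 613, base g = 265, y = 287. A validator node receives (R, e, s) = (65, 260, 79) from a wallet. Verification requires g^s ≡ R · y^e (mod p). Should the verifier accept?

reject

g^s mod p:
Squares mod 613: 265^1≡265, 265^2≡343, 265^4≡566, 265^8≡370, 265^16≡201, 265^32≡556, 265^64≡184
79 = 64 + 8 + 4 + 2 + 1, so 265^79 ≡ 184·370·566·343·265 ≡ 549 (mod 613)
R · y^e mod p:
Squares mod 613: 287^1≡287, 287^2≡227, 287^4≡37, 287^8≡143, 287^16≡220, 287^32≡586, 287^64≡116, 287^128≡583, 287^256≡287
260 = 256 + 4, so 287^260 ≡ 287·37 ≡ 198 (mod 613)
65·198 = 12870 ≡ 610 (mod 613)
549 ≠ 610; the check fails.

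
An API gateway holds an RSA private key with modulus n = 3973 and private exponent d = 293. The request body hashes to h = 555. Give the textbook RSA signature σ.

1994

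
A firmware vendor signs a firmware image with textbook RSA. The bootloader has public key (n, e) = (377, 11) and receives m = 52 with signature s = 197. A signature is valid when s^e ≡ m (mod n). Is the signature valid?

Squares mod 377: s^1≡197, s^2≡355, s^4≡107, s^8≡139
11 = 8 + 2 + 1, so s^11 ≡ 139·355·197 ≡ 20 (mod 377)
The recovered value 20 does not match the digest 52.

invalid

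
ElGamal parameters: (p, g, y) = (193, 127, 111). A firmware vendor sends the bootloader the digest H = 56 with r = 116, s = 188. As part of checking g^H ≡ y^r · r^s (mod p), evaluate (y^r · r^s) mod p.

111^2 = 12321 ≡ 162
111^4 ≡ 162^2 = 26244 ≡ 189
111^8 ≡ 189^2 = 35721 ≡ 16
111^16 ≡ 16^2 = 256 ≡ 63
111^32 ≡ 63^2 = 3969 ≡ 109
111^64 ≡ 109^2 = 11881 ≡ 108
116 = 64 + 32 + 16 + 4, so 111^116 ≡ 108·109·63·189 ≡ 59 (mod 193)
116^2 = 13456 ≡ 139
116^4 ≡ 139^2 = 19321 ≡ 21
116^8 ≡ 21^2 = 441 ≡ 55
116^16 ≡ 55^2 = 3025 ≡ 130
116^32 ≡ 130^2 = 16900 ≡ 109
116^64 ≡ 109^2 = 11881 ≡ 108
116^128 ≡ 108^2 = 11664 ≡ 84
188 = 128 + 32 + 16 + 8 + 4, so 116^188 ≡ 84·109·130·55·21 ≡ 46 (mod 193)
y^r · r^s ≡ 59·46 = 2714 ≡ 12 (mod 193)

12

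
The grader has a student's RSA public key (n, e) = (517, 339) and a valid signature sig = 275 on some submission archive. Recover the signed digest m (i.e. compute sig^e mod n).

Squares mod 517: sig^1≡275, sig^2≡143, sig^4≡286, sig^8≡110, sig^16≡209, sig^32≡253, sig^64≡418, sig^128≡495, sig^256≡484
339 = 256 + 64 + 16 + 2 + 1, so sig^339 ≡ 484·418·209·143·275 ≡ 88 (mod 517)

88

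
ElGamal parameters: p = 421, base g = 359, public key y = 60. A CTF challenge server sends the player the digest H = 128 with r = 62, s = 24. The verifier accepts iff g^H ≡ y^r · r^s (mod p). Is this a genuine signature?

genuine

Left side g^H mod p:
359^2 = 128881 ≡ 55
359^4 ≡ 55^2 = 3025 ≡ 78
359^8 ≡ 78^2 = 6084 ≡ 190
359^16 ≡ 190^2 = 36100 ≡ 315
359^32 ≡ 315^2 = 99225 ≡ 290
359^64 ≡ 290^2 = 84100 ≡ 321
359^128 ≡ 321^2 = 103041 ≡ 317
Right side y^r · r^s mod p:
60^2 = 3600 ≡ 232
60^4 ≡ 232^2 = 53824 ≡ 357
60^8 ≡ 357^2 = 127449 ≡ 307
60^16 ≡ 307^2 = 94249 ≡ 366
60^32 ≡ 366^2 = 133956 ≡ 78
62 = 32 + 16 + 8 + 4 + 2, so 60^62 ≡ 78·366·307·357·232 ≡ 48 (mod 421)
62^2 = 3844 ≡ 55
62^4 ≡ 55^2 = 3025 ≡ 78
62^8 ≡ 78^2 = 6084 ≡ 190
62^16 ≡ 190^2 = 36100 ≡ 315
24 = 16 + 8, so 62^24 ≡ 315·190 ≡ 68 (mod 421)
48·68 = 3264 ≡ 317 (mod 421)
317 ≡ 317 (mod 421), so the signature is genuine.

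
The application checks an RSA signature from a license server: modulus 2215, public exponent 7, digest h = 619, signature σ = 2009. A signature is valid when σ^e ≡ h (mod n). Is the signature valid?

invalid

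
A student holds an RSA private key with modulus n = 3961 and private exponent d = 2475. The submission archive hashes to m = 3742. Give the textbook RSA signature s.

Squares mod 3961: m^1≡3742, m^2≡429, m^4≡1835, m^8≡375, m^16≡1990, m^32≡3061, m^64≡1956, m^128≡3571, m^256≡1582, m^512≡3333, m^1024≡2245, m^2048≡1633
2475 = 2048 + 256 + 128 + 32 + 8 + 2 + 1, so m^2475 ≡ 1633·1582·3571·3061·375·429·3742 ≡ 25 (mod 3961)

25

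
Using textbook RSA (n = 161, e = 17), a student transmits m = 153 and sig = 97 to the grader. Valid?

Squares mod 161: sig^1≡97, sig^2≡71, sig^4≡50, sig^8≡85, sig^16≡141
17 = 16 + 1, so sig^17 ≡ 141·97 ≡ 153 (mod 161)
Since 153 equals the digest 153, verification succeeds.

yes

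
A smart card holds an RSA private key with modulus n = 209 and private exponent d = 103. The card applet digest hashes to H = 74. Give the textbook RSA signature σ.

H^103 mod 209 = 149

149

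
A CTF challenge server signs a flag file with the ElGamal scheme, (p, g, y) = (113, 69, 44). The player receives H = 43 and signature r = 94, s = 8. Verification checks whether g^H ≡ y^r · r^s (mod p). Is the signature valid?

invalid

Left side g^H mod p:
69^2 = 4761 ≡ 15
69^4 ≡ 15^2 = 225 ≡ 112
69^8 ≡ 112^2 = 12544 ≡ 1
69^16 ≡ 1^2 = 1
69^32 ≡ 1^2 = 1
43 = 32 + 8 + 2 + 1, so 69^43 ≡ 1·1·15·69 ≡ 18 (mod 113)
Right side y^r · r^s mod p:
44^2 = 1936 ≡ 15
44^4 ≡ 15^2 = 225 ≡ 112
44^8 ≡ 112^2 = 12544 ≡ 1
44^16 ≡ 1^2 = 1
44^32 ≡ 1^2 = 1
44^64 ≡ 1^2 = 1
94 = 64 + 16 + 8 + 4 + 2, so 44^94 ≡ 1·1·1·112·15 ≡ 98 (mod 113)
94^2 = 8836 ≡ 22
94^4 ≡ 22^2 = 484 ≡ 32
94^8 ≡ 32^2 = 1024 ≡ 7
98·7 = 686 ≡ 8 (mod 113)
18 ≠ 8, so verification fails.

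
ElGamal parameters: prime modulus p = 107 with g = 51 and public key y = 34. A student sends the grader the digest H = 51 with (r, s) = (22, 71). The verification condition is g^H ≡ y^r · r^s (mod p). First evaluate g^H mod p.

94

Squares mod 107: 51^1≡51, 51^2≡33, 51^4≡19, 51^8≡40, 51^16≡102, 51^32≡25
51 = 32 + 16 + 2 + 1, so 51^51 ≡ 25·102·33·51 ≡ 94 (mod 107)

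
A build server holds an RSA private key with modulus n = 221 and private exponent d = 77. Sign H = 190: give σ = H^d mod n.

216

H^2 ≡ 190^2 = 36100 ≡ 77
H^4 ≡ 77^2 = 5929 ≡ 183
H^8 ≡ 183^2 = 33489 ≡ 118
H^16 ≡ 118^2 = 13924 ≡ 1
H^32 ≡ 1^2 = 1
H^64 ≡ 1^2 = 1
77 = 64 + 8 + 4 + 1, so H^77 ≡ 1·118·183·190 ≡ 216 (mod 221)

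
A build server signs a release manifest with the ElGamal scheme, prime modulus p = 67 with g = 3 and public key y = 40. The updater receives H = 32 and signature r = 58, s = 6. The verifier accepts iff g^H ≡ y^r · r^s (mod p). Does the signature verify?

Left side g^H mod p:
3^2 = 9
3^4 ≡ 9^2 = 81 ≡ 14
3^8 ≡ 14^2 = 196 ≡ 62
3^16 ≡ 62^2 = 3844 ≡ 25
3^32 ≡ 25^2 = 625 ≡ 22
Right side y^r · r^s mod p:
40^2 = 1600 ≡ 59
40^4 ≡ 59^2 = 3481 ≡ 64
40^8 ≡ 64^2 = 4096 ≡ 9
40^16 ≡ 9^2 = 81 ≡ 14
40^32 ≡ 14^2 = 196 ≡ 62
58 = 32 + 16 + 8 + 2, so 40^58 ≡ 62·14·9·59 ≡ 15 (mod 67)
58^2 = 3364 ≡ 14
58^4 ≡ 14^2 = 196 ≡ 62
6 = 4 + 2, so 58^6 ≡ 62·14 ≡ 64 (mod 67)
15·64 = 960 ≡ 22 (mod 67)
22 ≡ 22 (mod 67), so the signature is genuine.

verifies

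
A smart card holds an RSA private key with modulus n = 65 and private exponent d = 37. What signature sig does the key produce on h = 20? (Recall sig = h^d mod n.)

h^2 ≡ 20^2 = 400 ≡ 10
h^4 ≡ 10^2 = 100 ≡ 35
h^8 ≡ 35^2 = 1225 ≡ 55
h^16 ≡ 55^2 = 3025 ≡ 35
h^32 ≡ 35^2 = 1225 ≡ 55
37 = 32 + 4 + 1, so h^37 ≡ 55·35·20 ≡ 20 (mod 65)

20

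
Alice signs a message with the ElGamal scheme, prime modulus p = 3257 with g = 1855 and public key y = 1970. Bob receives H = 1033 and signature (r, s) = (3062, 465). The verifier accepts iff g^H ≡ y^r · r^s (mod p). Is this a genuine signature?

Left side g^H mod p:
1855^2 = 3441025 ≡ 1633
1855^4 ≡ 1633^2 = 2666689 ≡ 2463
1855^8 ≡ 2463^2 = 6066369 ≡ 1835
1855^16 ≡ 1835^2 = 3367225 ≡ 2744
1855^32 ≡ 2744^2 = 7529536 ≡ 2609
1855^64 ≡ 2609^2 = 6806881 ≡ 3008
1855^128 ≡ 3008^2 = 9048064 ≡ 118
1855^256 ≡ 118^2 = 13924 ≡ 896
1855^512 ≡ 896^2 = 802816 ≡ 1594
1855^1024 ≡ 1594^2 = 2540836 ≡ 376
1033 = 1024 + 8 + 1, so 1855^1033 ≡ 376·1835·1855 ≡ 1823 (mod 3257)
Right side y^r · r^s mod p:
1970^2 = 3880900 ≡ 1813
1970^4 ≡ 1813^2 = 3286969 ≡ 656
1970^8 ≡ 656^2 = 430336 ≡ 412
1970^16 ≡ 412^2 = 169744 ≡ 380
1970^32 ≡ 380^2 = 144400 ≡ 1092
1970^64 ≡ 1092^2 = 1192464 ≡ 402
1970^128 ≡ 402^2 = 161604 ≡ 2011
1970^256 ≡ 2011^2 = 4044121 ≡ 2184
1970^512 ≡ 2184^2 = 4769856 ≡ 1608
1970^1024 ≡ 1608^2 = 2585664 ≡ 2863
1970^2048 ≡ 2863^2 = 8196769 ≡ 2157
3062 = 2048 + 512 + 256 + 128 + 64 + 32 + 16 + 4 + 2, so 1970^3062 ≡ 2157·1608·2184·2011·402·1092·380·656·1813 ≡ 3207 (mod 3257)
3062^2 = 9375844 ≡ 2198
3062^4 ≡ 2198^2 = 4831204 ≡ 1073
3062^8 ≡ 1073^2 = 1151329 ≡ 1608
3062^16 ≡ 1608^2 = 2585664 ≡ 2863
3062^32 ≡ 2863^2 = 8196769 ≡ 2157
3062^64 ≡ 2157^2 = 4652649 ≡ 1653
3062^128 ≡ 1653^2 = 2732409 ≡ 3043
3062^256 ≡ 3043^2 = 9259849 ≡ 198
465 = 256 + 128 + 64 + 16 + 1, so 3062^465 ≡ 198·3043·1653·2863·3062 ≡ 27 (mod 3257)
3207·27 = 86589 ≡ 1907 (mod 3257)
1823 ≠ 1907, so verification fails.

forged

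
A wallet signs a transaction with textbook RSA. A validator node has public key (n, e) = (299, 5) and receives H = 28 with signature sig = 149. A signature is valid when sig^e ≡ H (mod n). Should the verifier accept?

sig^2 ≡ 149^2 = 22201 ≡ 75
sig^4 ≡ 75^2 = 5625 ≡ 243
5 = 4 + 1, so sig^5 ≡ 243·149 ≡ 28 (mod 299)
28 = H, so the signature checks out.

accept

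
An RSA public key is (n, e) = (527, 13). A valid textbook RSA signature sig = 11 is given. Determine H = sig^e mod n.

sig^13 mod 527 = 517

517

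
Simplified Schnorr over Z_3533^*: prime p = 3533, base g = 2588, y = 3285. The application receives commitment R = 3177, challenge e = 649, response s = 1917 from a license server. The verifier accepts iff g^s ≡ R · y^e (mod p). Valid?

g^s mod p:
2588^2 = 6697744 ≡ 2709
2588^4 ≡ 2709^2 = 7338681 ≡ 640
2588^8 ≡ 640^2 = 409600 ≡ 3305
2588^16 ≡ 3305^2 = 10923025 ≡ 2522
2588^32 ≡ 2522^2 = 6360484 ≡ 1084
2588^64 ≡ 1084^2 = 1175056 ≡ 2100
2588^128 ≡ 2100^2 = 4410000 ≡ 816
2588^256 ≡ 816^2 = 665856 ≡ 1652
2588^512 ≡ 1652^2 = 2729104 ≡ 1628
2588^1024 ≡ 1628^2 = 2650384 ≡ 634
1917 = 1024 + 512 + 256 + 64 + 32 + 16 + 8 + 4 + 1, so 2588^1917 ≡ 634·1628·1652·2100·1084·2522·3305·640·2588 ≡ 891 (mod 3533)
R · y^e mod p:
3285^2 = 10791225 ≡ 1443
3285^4 ≡ 1443^2 = 2082249 ≡ 1312
3285^8 ≡ 1312^2 = 1721344 ≡ 773
3285^16 ≡ 773^2 = 597529 ≡ 452
3285^32 ≡ 452^2 = 204304 ≡ 2923
3285^64 ≡ 2923^2 = 8543929 ≡ 1135
3285^128 ≡ 1135^2 = 1288225 ≡ 2213
3285^256 ≡ 2213^2 = 4897369 ≡ 631
3285^512 ≡ 631^2 = 398161 ≡ 2465
649 = 512 + 128 + 8 + 1, so 3285^649 ≡ 2465·2213·773·3285 ≡ 2579 (mod 3533)
3177·2579 = 8193483 ≡ 456 (mod 3533)
891 ≠ 456; the check fails.

no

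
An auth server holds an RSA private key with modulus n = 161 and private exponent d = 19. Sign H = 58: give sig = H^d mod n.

100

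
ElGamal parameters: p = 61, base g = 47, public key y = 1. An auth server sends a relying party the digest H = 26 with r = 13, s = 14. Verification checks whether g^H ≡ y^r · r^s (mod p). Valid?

Left side g^H mod p:
47^26 mod 61 = 13
Right side y^r · r^s mod p:
1^13 mod 61 = 1
13^14 mod 61 = 47
1·47 = 47 ≡ 47 (mod 61)
13 ≠ 47, so verification fails.

no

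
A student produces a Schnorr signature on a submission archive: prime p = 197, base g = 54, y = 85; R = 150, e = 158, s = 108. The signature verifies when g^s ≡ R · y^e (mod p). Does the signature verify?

verifies

g^s mod p:
Squares mod 197: 54^1≡54, 54^2≡158, 54^4≡142, 54^8≡70, 54^16≡172, 54^32≡34, 54^64≡171
108 = 64 + 32 + 8 + 4, so 54^108 ≡ 171·34·70·142 ≡ 28 (mod 197)
R · y^e mod p:
Squares mod 197: 85^1≡85, 85^2≡133, 85^4≡156, 85^8≡105, 85^16≡190, 85^32≡49, 85^64≡37, 85^128≡187
158 = 128 + 16 + 8 + 4 + 2, so 85^158 ≡ 187·190·105·156·133 ≡ 100 (mod 197)
150·100 = 15000 ≡ 28 (mod 197)
28 ≡ 28 (mod 197); signature holds.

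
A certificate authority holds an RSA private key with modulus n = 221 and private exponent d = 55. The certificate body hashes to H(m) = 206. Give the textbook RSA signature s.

145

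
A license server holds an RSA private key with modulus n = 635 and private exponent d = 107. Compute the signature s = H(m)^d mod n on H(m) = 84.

(H(m))^107 mod 635 = 79

79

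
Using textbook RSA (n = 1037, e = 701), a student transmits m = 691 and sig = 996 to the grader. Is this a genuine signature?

sig^701 mod 1037 = 691
691 = m, so the signature checks out.

genuine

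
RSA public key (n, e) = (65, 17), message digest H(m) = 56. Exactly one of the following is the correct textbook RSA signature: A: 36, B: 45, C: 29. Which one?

A

Candidate A: Squares mod 65: 36^1≡36, 36^2≡61, 36^4≡16, 36^8≡61, 36^16≡16; 17 = 16 + 1, so 36^17 ≡ 16·36 ≡ 56 (mod 65)
  → matches H(m) = 56
Candidate B: Squares mod 65: 45^1≡45, 45^2≡10, 45^4≡35, 45^8≡55, 45^16≡35; 17 = 16 + 1, so 45^17 ≡ 35·45 ≡ 15 (mod 65)
Candidate C: Squares mod 65: 29^1≡29, 29^2≡61, 29^4≡16, 29^8≡61, 29^16≡16; 17 = 16 + 1, so 29^17 ≡ 16·29 ≡ 9 (mod 65)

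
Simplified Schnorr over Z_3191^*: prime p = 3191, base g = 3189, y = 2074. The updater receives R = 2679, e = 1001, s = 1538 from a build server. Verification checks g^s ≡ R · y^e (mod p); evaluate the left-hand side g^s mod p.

Squares mod 3191: 3189^1≡3189, 3189^2≡4, 3189^4≡16, 3189^8≡256, 3189^16≡1716, 3189^32≡2554, 3189^64≡512, 3189^128≡482, 3189^256≡2572, 3189^512≡241, 3189^1024≡643
1538 = 1024 + 512 + 2, so 3189^1538 ≡ 643·241·4 ≡ 798 (mod 3191)

798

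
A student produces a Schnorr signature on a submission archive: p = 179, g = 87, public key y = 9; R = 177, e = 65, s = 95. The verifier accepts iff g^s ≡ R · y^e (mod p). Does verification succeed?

g^s mod p:
Squares mod 179: 87^1≡87, 87^2≡51, 87^4≡95, 87^8≡75, 87^16≡76, 87^32≡48, 87^64≡156
95 = 64 + 16 + 8 + 4 + 2 + 1, so 87^95 ≡ 156·76·75·95·51·87 ≡ 12 (mod 179)
R · y^e mod p:
Squares mod 179: 9^1≡9, 9^2≡81, 9^4≡117, 9^8≡85, 9^16≡65, 9^32≡108, 9^64≡29
65 = 64 + 1, so 9^65 ≡ 29·9 ≡ 82 (mod 179)
177·82 = 14514 ≡ 15 (mod 179)
12 ≠ 15; the check fails.

fails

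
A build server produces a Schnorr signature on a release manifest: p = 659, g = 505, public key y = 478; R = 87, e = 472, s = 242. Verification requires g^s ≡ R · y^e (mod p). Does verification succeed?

g^s mod p:
505^2 = 255025 ≡ 651
505^4 ≡ 651^2 = 423801 ≡ 64
505^8 ≡ 64^2 = 4096 ≡ 142
505^16 ≡ 142^2 = 20164 ≡ 394
505^32 ≡ 394^2 = 155236 ≡ 371
505^64 ≡ 371^2 = 137641 ≡ 569
505^128 ≡ 569^2 = 323761 ≡ 192
242 = 128 + 64 + 32 + 16 + 2, so 505^242 ≡ 192·569·371·394·651 ≡ 148 (mod 659)
R · y^e mod p:
478^2 = 228484 ≡ 470
478^4 ≡ 470^2 = 220900 ≡ 135
478^8 ≡ 135^2 = 18225 ≡ 432
478^16 ≡ 432^2 = 186624 ≡ 127
478^32 ≡ 127^2 = 16129 ≡ 313
478^64 ≡ 313^2 = 97969 ≡ 437
478^128 ≡ 437^2 = 190969 ≡ 518
478^256 ≡ 518^2 = 268324 ≡ 111
472 = 256 + 128 + 64 + 16 + 8, so 478^472 ≡ 111·518·437·127·432 ≡ 287 (mod 659)
87·287 = 24969 ≡ 586 (mod 659)
148 ≠ 586; the check fails.

fails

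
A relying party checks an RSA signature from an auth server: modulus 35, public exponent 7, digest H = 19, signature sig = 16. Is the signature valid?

invalid

sig^2 ≡ 16^2 = 256 ≡ 11
sig^4 ≡ 11^2 = 121 ≡ 16
7 = 4 + 2 + 1, so sig^7 ≡ 16·11·16 ≡ 16 (mod 35)
sig^7 mod 35 = 16, but H = 19.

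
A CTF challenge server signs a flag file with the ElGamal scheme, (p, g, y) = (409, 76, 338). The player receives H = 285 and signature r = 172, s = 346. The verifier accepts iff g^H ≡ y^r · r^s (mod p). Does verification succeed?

Left side g^H mod p:
76^285 mod 409 = 84
Right side y^r · r^s mod p:
338^172 mod 409 = 96
172^346 mod 409 = 108
96·108 = 10368 ≡ 143 (mod 409)
84 ≠ 143, so verification fails.

fails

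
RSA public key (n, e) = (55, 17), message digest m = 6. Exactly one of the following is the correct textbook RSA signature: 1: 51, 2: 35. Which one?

Candidate 1: 51^2 = 2601 ≡ 16; 51^4 ≡ 16^2 = 256 ≡ 36; 51^8 ≡ 36^2 = 1296 ≡ 31; 51^16 ≡ 31^2 = 961 ≡ 26; 17 = 16 + 1, so 51^17 ≡ 26·51 ≡ 6 (mod 55)
  → matches m = 6
Candidate 2: 35^2 = 1225 ≡ 15; 35^4 ≡ 15^2 = 225 ≡ 5; 35^8 ≡ 5^2 = 25; 35^16 ≡ 25^2 = 625 ≡ 20; 17 = 16 + 1, so 35^17 ≡ 20·35 ≡ 40 (mod 55)

1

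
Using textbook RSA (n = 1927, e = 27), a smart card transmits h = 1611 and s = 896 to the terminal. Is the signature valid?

invalid

s^2 ≡ 896^2 = 802816 ≡ 1184
s^4 ≡ 1184^2 = 1401856 ≡ 927
s^8 ≡ 927^2 = 859329 ≡ 1814
s^16 ≡ 1814^2 = 3290596 ≡ 1207
27 = 16 + 8 + 2 + 1, so s^27 ≡ 1207·1814·1184·896 ≡ 316 (mod 1927)
316 ≠ 1611, so verification fails.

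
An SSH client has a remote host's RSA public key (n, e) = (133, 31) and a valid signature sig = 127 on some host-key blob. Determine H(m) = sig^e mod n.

Squares mod 133: sig^1≡127, sig^2≡36, sig^4≡99, sig^8≡92, sig^16≡85
31 = 16 + 8 + 4 + 2 + 1, so sig^31 ≡ 85·92·99·36·127 ≡ 15 (mod 133)

15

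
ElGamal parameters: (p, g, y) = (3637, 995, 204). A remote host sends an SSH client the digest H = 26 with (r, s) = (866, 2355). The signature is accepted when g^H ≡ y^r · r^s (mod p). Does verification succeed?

fails

Left side g^H mod p:
995^2 = 990025 ≡ 761
995^4 ≡ 761^2 = 579121 ≡ 838
995^8 ≡ 838^2 = 702244 ≡ 303
995^16 ≡ 303^2 = 91809 ≡ 884
26 = 16 + 8 + 2, so 995^26 ≡ 884·303·761 ≡ 3344 (mod 3637)
Right side y^r · r^s mod p:
204^2 = 41616 ≡ 1609
204^4 ≡ 1609^2 = 2588881 ≡ 2974
204^8 ≡ 2974^2 = 8844676 ≡ 3129
204^16 ≡ 3129^2 = 9790641 ≡ 3474
204^32 ≡ 3474^2 = 12068676 ≡ 1110
204^64 ≡ 1110^2 = 1232100 ≡ 2794
204^128 ≡ 2794^2 = 7806436 ≡ 1434
204^256 ≡ 1434^2 = 2056356 ≡ 1451
204^512 ≡ 1451^2 = 2105401 ≡ 3215
866 = 512 + 256 + 64 + 32 + 2, so 204^866 ≡ 3215·1451·2794·1110·1609 ≡ 1586 (mod 3637)
866^2 = 749956 ≡ 734
866^4 ≡ 734^2 = 538756 ≡ 480
866^8 ≡ 480^2 = 230400 ≡ 1269
866^16 ≡ 1269^2 = 1610361 ≡ 2807
866^32 ≡ 2807^2 = 7879249 ≡ 1507
866^64 ≡ 1507^2 = 2271049 ≡ 1561
866^128 ≡ 1561^2 = 2436721 ≡ 3568
866^256 ≡ 3568^2 = 12730624 ≡ 1124
866^512 ≡ 1124^2 = 1263376 ≡ 1337
866^1024 ≡ 1337^2 = 1787569 ≡ 1802
866^2048 ≡ 1802^2 = 3247204 ≡ 3000
2355 = 2048 + 256 + 32 + 16 + 2 + 1, so 866^2355 ≡ 3000·1124·1507·2807·734·866 ≡ 816 (mod 3637)
1586·816 = 1294176 ≡ 3041 (mod 3637)
3344 ≠ 3041, so verification fails.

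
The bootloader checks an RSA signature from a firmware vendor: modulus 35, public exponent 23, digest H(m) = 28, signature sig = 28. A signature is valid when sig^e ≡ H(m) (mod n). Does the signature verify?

Squares mod 35: sig^1≡28, sig^2≡14, sig^4≡21, sig^8≡21, sig^16≡21
23 = 16 + 4 + 2 + 1, so sig^23 ≡ 21·21·14·28 ≡ 7 (mod 35)
The recovered value 7 does not match the digest 28.

does not verify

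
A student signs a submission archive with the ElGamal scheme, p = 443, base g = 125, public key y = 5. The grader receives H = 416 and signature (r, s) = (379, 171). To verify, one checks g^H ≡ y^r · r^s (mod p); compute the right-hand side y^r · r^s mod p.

380

5^2 = 25
5^4 ≡ 25^2 = 625 ≡ 182
5^8 ≡ 182^2 = 33124 ≡ 342
5^16 ≡ 342^2 = 116964 ≡ 12
5^32 ≡ 12^2 = 144
5^64 ≡ 144^2 = 20736 ≡ 358
5^128 ≡ 358^2 = 128164 ≡ 137
5^256 ≡ 137^2 = 18769 ≡ 163
379 = 256 + 64 + 32 + 16 + 8 + 2 + 1, so 5^379 ≡ 163·358·144·12·342·25·5 ≡ 26 (mod 443)
379^2 = 143641 ≡ 109
379^4 ≡ 109^2 = 11881 ≡ 363
379^8 ≡ 363^2 = 131769 ≡ 198
379^16 ≡ 198^2 = 39204 ≡ 220
379^32 ≡ 220^2 = 48400 ≡ 113
379^64 ≡ 113^2 = 12769 ≡ 365
379^128 ≡ 365^2 = 133225 ≡ 325
171 = 128 + 32 + 8 + 2 + 1, so 379^171 ≡ 325·113·198·109·379 ≡ 185 (mod 443)
y^r · r^s ≡ 26·185 = 4810 ≡ 380 (mod 443)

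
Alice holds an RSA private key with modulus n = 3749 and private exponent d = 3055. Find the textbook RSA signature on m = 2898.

1403

m^2 ≡ 2898^2 = 8398404 ≡ 644
m^4 ≡ 644^2 = 414736 ≡ 2346
m^8 ≡ 2346^2 = 5503716 ≡ 184
m^16 ≡ 184^2 = 33856 ≡ 115
m^32 ≡ 115^2 = 13225 ≡ 1978
m^64 ≡ 1978^2 = 3912484 ≡ 2277
m^128 ≡ 2277^2 = 5184729 ≡ 3611
m^256 ≡ 3611^2 = 13039321 ≡ 299
m^512 ≡ 299^2 = 89401 ≡ 3174
m^1024 ≡ 3174^2 = 10074276 ≡ 713
m^2048 ≡ 713^2 = 508369 ≡ 2254
3055 = 2048 + 512 + 256 + 128 + 64 + 32 + 8 + 4 + 2 + 1, so m^3055 ≡ 2254·3174·299·3611·2277·1978·184·2346·644·2898 ≡ 1403 (mod 3749)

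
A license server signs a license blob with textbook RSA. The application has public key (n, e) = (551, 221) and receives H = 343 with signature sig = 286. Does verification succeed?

sig^2 ≡ 286^2 = 81796 ≡ 248
sig^4 ≡ 248^2 = 61504 ≡ 343
sig^8 ≡ 343^2 = 117649 ≡ 286
sig^16 ≡ 286^2 = 81796 ≡ 248
sig^32 ≡ 248^2 = 61504 ≡ 343
sig^64 ≡ 343^2 = 117649 ≡ 286
sig^128 ≡ 286^2 = 81796 ≡ 248
221 = 128 + 64 + 16 + 8 + 4 + 1, so sig^221 ≡ 248·286·248·286·343·286 ≡ 343 (mod 551)
sig^221 mod 551 = 343 matches H.

passes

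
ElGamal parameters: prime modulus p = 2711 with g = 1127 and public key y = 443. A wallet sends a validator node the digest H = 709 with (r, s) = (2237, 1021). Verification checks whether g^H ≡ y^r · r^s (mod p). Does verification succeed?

fails

Left side g^H mod p:
1127^2 = 1270129 ≡ 1381
1127^4 ≡ 1381^2 = 1907161 ≡ 1328
1127^8 ≡ 1328^2 = 1763584 ≡ 1434
1127^16 ≡ 1434^2 = 2056356 ≡ 1418
1127^32 ≡ 1418^2 = 2010724 ≡ 1873
1127^64 ≡ 1873^2 = 3508129 ≡ 95
1127^128 ≡ 95^2 = 9025 ≡ 892
1127^256 ≡ 892^2 = 795664 ≡ 1341
1127^512 ≡ 1341^2 = 1798281 ≡ 888
709 = 512 + 128 + 64 + 4 + 1, so 1127^709 ≡ 888·892·95·1328·1127 ≡ 2000 (mod 2711)
Right side y^r · r^s mod p:
443^2 = 196249 ≡ 1057
443^4 ≡ 1057^2 = 1117249 ≡ 317
443^8 ≡ 317^2 = 100489 ≡ 182
443^16 ≡ 182^2 = 33124 ≡ 592
443^32 ≡ 592^2 = 350464 ≡ 745
443^64 ≡ 745^2 = 555025 ≡ 1981
443^128 ≡ 1981^2 = 3924361 ≡ 1544
443^256 ≡ 1544^2 = 2383936 ≡ 967
443^512 ≡ 967^2 = 935089 ≡ 2505
443^1024 ≡ 2505^2 = 6275025 ≡ 1771
443^2048 ≡ 1771^2 = 3136441 ≡ 2525
2237 = 2048 + 128 + 32 + 16 + 8 + 4 + 1, so 443^2237 ≡ 2525·1544·745·592·182·317·443 ≡ 1835 (mod 2711)
2237^2 = 5004169 ≡ 2374
2237^4 ≡ 2374^2 = 5635876 ≡ 2418
2237^8 ≡ 2418^2 = 5846724 ≡ 1808
2237^16 ≡ 1808^2 = 3268864 ≡ 2109
2237^32 ≡ 2109^2 = 4447881 ≡ 1841
2237^64 ≡ 1841^2 = 3389281 ≡ 531
2237^128 ≡ 531^2 = 281961 ≡ 17
2237^256 ≡ 17^2 = 289
2237^512 ≡ 289^2 = 83521 ≡ 2191
1021 = 512 + 256 + 128 + 64 + 32 + 16 + 8 + 4 + 1, so 2237^1021 ≡ 2191·289·17·531·1841·2109·1808·2418·2237 ≡ 1301 (mod 2711)
1835·1301 = 2387335 ≡ 1655 (mod 2711)
2000 ≠ 1655, so verification fails.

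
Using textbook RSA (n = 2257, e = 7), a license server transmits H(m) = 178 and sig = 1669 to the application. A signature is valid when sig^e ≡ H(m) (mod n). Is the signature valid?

sig^2 ≡ 1669^2 = 2785561 ≡ 423
sig^4 ≡ 423^2 = 178929 ≡ 626
7 = 4 + 2 + 1, so sig^7 ≡ 626·423·1669 ≡ 178 (mod 2257)
sig^7 mod 2257 = 178 matches H(m).

valid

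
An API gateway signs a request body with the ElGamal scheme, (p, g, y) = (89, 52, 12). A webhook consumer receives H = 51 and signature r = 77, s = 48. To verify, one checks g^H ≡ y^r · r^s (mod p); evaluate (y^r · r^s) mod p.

12^2 = 144 ≡ 55
12^4 ≡ 55^2 = 3025 ≡ 88
12^8 ≡ 88^2 = 7744 ≡ 1
12^16 ≡ 1^2 = 1
12^32 ≡ 1^2 = 1
12^64 ≡ 1^2 = 1
77 = 64 + 8 + 4 + 1, so 12^77 ≡ 1·1·88·12 ≡ 77 (mod 89)
77^2 = 5929 ≡ 55
77^4 ≡ 55^2 = 3025 ≡ 88
77^8 ≡ 88^2 = 7744 ≡ 1
77^16 ≡ 1^2 = 1
77^32 ≡ 1^2 = 1
48 = 32 + 16, so 77^48 ≡ 1·1 ≡ 1 (mod 89)
y^r · r^s ≡ 77·1 = 77 ≡ 77 (mod 89)

77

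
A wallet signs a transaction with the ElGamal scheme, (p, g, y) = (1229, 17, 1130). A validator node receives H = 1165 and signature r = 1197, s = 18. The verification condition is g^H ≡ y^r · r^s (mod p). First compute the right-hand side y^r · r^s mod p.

882

1130^2 = 1276900 ≡ 1198
1130^4 ≡ 1198^2 = 1435204 ≡ 961
1130^8 ≡ 961^2 = 923521 ≡ 542
1130^16 ≡ 542^2 = 293764 ≡ 33
1130^32 ≡ 33^2 = 1089
1130^64 ≡ 1089^2 = 1185921 ≡ 1165
1130^128 ≡ 1165^2 = 1357225 ≡ 409
1130^256 ≡ 409^2 = 167281 ≡ 137
1130^512 ≡ 137^2 = 18769 ≡ 334
1130^1024 ≡ 334^2 = 111556 ≡ 946
1197 = 1024 + 128 + 32 + 8 + 4 + 1, so 1130^1197 ≡ 946·409·1089·542·961·1130 ≡ 782 (mod 1229)
1197^2 = 1432809 ≡ 1024
1197^4 ≡ 1024^2 = 1048576 ≡ 239
1197^8 ≡ 239^2 = 57121 ≡ 587
1197^16 ≡ 587^2 = 344569 ≡ 449
18 = 16 + 2, so 1197^18 ≡ 449·1024 ≡ 130 (mod 1229)
y^r · r^s ≡ 782·130 = 101660 ≡ 882 (mod 1229)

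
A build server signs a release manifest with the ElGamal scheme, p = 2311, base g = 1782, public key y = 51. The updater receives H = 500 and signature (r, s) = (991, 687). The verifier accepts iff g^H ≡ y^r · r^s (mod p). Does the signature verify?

does not verify

Left side g^H mod p:
1782^500 mod 2311 = 1768
Right side y^r · r^s mod p:
51^991 mod 2311 = 1176
991^687 mod 2311 = 1045
1176·1045 = 1228920 ≡ 1779 (mod 2311)
1768 ≠ 1779, so verification fails.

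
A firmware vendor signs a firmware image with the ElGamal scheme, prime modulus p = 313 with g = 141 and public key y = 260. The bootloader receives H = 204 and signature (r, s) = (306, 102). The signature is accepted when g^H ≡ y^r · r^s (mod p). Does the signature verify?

Left side g^H mod p:
141^2 = 19881 ≡ 162
141^4 ≡ 162^2 = 26244 ≡ 265
141^8 ≡ 265^2 = 70225 ≡ 113
141^16 ≡ 113^2 = 12769 ≡ 249
141^32 ≡ 249^2 = 62001 ≡ 27
141^64 ≡ 27^2 = 729 ≡ 103
141^128 ≡ 103^2 = 10609 ≡ 280
204 = 128 + 64 + 8 + 4, so 141^204 ≡ 280·103·113·265 ≡ 163 (mod 313)
Right side y^r · r^s mod p:
260^2 = 67600 ≡ 305
260^4 ≡ 305^2 = 93025 ≡ 64
260^8 ≡ 64^2 = 4096 ≡ 27
260^16 ≡ 27^2 = 729 ≡ 103
260^32 ≡ 103^2 = 10609 ≡ 280
260^64 ≡ 280^2 = 78400 ≡ 150
260^128 ≡ 150^2 = 22500 ≡ 277
260^256 ≡ 277^2 = 76729 ≡ 44
306 = 256 + 32 + 16 + 2, so 260^306 ≡ 44·280·103·305 ≡ 162 (mod 313)
306^2 = 93636 ≡ 49
306^4 ≡ 49^2 = 2401 ≡ 210
306^8 ≡ 210^2 = 44100 ≡ 280
306^16 ≡ 280^2 = 78400 ≡ 150
306^32 ≡ 150^2 = 22500 ≡ 277
306^64 ≡ 277^2 = 76729 ≡ 44
102 = 64 + 32 + 4 + 2, so 306^102 ≡ 44·277·210·49 ≡ 115 (mod 313)
162·115 = 18630 ≡ 163 (mod 313)
163 ≡ 163 (mod 313), so the signature is genuine.

verifies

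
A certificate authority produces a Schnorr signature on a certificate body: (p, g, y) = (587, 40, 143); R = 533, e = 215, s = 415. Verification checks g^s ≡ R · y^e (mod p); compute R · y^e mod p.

188

143^2 = 20449 ≡ 491
143^4 ≡ 491^2 = 241081 ≡ 411
143^8 ≡ 411^2 = 168921 ≡ 452
143^16 ≡ 452^2 = 204304 ≡ 28
143^32 ≡ 28^2 = 784 ≡ 197
143^64 ≡ 197^2 = 38809 ≡ 67
143^128 ≡ 67^2 = 4489 ≡ 380
215 = 128 + 64 + 16 + 4 + 2 + 1, so 143^215 ≡ 380·67·28·411·491·143 ≡ 40 (mod 587)
R · y^e ≡ 533·40 = 21320 ≡ 188 (mod 587)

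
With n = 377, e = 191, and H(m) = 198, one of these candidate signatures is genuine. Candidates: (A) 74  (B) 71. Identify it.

Candidate A: 74^2 = 5476 ≡ 198; 74^4 ≡ 198^2 = 39204 ≡ 373; 74^8 ≡ 373^2 = 139129 ≡ 16; 74^16 ≡ 16^2 = 256; 74^32 ≡ 256^2 = 65536 ≡ 315; 74^64 ≡ 315^2 = 99225 ≡ 74; 74^128 ≡ 74^2 = 5476 ≡ 198; 191 = 128 + 32 + 16 + 8 + 4 + 2 + 1, so 74^191 ≡ 198·315·256·16·373·198·74 ≡ 198 (mod 377)
  → matches H(m) = 198
Candidate B: 71^2 = 5041 ≡ 140; 71^4 ≡ 140^2 = 19600 ≡ 373; 71^8 ≡ 373^2 = 139129 ≡ 16; 71^16 ≡ 16^2 = 256; 71^32 ≡ 256^2 = 65536 ≡ 315; 71^64 ≡ 315^2 = 99225 ≡ 74; 71^128 ≡ 74^2 = 5476 ≡ 198; 191 = 128 + 32 + 16 + 8 + 4 + 2 + 1, so 71^191 ≡ 198·315·256·16·373·140·71 ≡ 63 (mod 377)

A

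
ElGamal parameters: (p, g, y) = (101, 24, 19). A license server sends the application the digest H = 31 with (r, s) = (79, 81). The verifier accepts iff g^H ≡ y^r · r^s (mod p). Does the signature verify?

does not verify

Left side g^H mod p:
24^2 = 576 ≡ 71
24^4 ≡ 71^2 = 5041 ≡ 92
24^8 ≡ 92^2 = 8464 ≡ 81
24^16 ≡ 81^2 = 6561 ≡ 97
31 = 16 + 8 + 4 + 2 + 1, so 24^31 ≡ 97·81·92·71·24 ≡ 68 (mod 101)
Right side y^r · r^s mod p:
19^2 = 361 ≡ 58
19^4 ≡ 58^2 = 3364 ≡ 31
19^8 ≡ 31^2 = 961 ≡ 52
19^16 ≡ 52^2 = 2704 ≡ 78
19^32 ≡ 78^2 = 6084 ≡ 24
19^64 ≡ 24^2 = 576 ≡ 71
79 = 64 + 8 + 4 + 2 + 1, so 19^79 ≡ 71·52·31·58·19 ≡ 31 (mod 101)
79^2 = 6241 ≡ 80
79^4 ≡ 80^2 = 6400 ≡ 37
79^8 ≡ 37^2 = 1369 ≡ 56
79^16 ≡ 56^2 = 3136 ≡ 5
79^32 ≡ 5^2 = 25
79^64 ≡ 25^2 = 625 ≡ 19
81 = 64 + 16 + 1, so 79^81 ≡ 19·5·79 ≡ 31 (mod 101)
31·31 = 961 ≡ 52 (mod 101)
68 ≠ 52, so verification fails.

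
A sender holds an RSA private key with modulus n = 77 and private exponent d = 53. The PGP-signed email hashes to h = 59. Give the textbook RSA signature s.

h^2 ≡ 59^2 = 3481 ≡ 16
h^4 ≡ 16^2 = 256 ≡ 25
h^8 ≡ 25^2 = 625 ≡ 9
h^16 ≡ 9^2 = 81 ≡ 4
h^32 ≡ 4^2 = 16
53 = 32 + 16 + 4 + 1, so h^53 ≡ 16·4·25·59 ≡ 75 (mod 77)

75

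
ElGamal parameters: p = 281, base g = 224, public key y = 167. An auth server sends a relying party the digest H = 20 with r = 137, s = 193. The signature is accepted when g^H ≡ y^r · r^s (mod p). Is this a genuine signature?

Left side g^H mod p:
Squares mod 281: 224^1≡224, 224^2≡158, 224^4≡236, 224^8≡58, 224^16≡273
20 = 16 + 4, so 224^20 ≡ 273·236 ≡ 79 (mod 281)
Right side y^r · r^s mod p:
Squares mod 281: 167^1≡167, 167^2≡70, 167^4≡123, 167^8≡236, 167^16≡58, 167^32≡273, 167^64≡64, 167^128≡162
137 = 128 + 8 + 1, so 167^137 ≡ 162·236·167 ≡ 143 (mod 281)
Squares mod 281: 137^1≡137, 137^2≡223, 137^4≡273, 137^8≡64, 137^16≡162, 137^32≡111, 137^64≡238, 137^128≡163
193 = 128 + 64 + 1, so 137^193 ≡ 163·238·137 ≡ 225 (mod 281)
143·225 = 32175 ≡ 141 (mod 281)
79 ≠ 141, so verification fails.

forged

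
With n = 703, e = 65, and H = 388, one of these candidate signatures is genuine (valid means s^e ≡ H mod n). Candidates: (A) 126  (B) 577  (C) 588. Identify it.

Candidate A: Squares mod 703: 126^1≡126, 126^2≡410, 126^4≡83, 126^8≡562, 126^16≡197, 126^32≡144, 126^64≡349; 65 = 64 + 1, so 126^65 ≡ 349·126 ≡ 388 (mod 703)
  → matches H = 388
Candidate B: Squares mod 703: 577^1≡577, 577^2≡410, 577^4≡83, 577^8≡562, 577^16≡197, 577^32≡144, 577^64≡349; 65 = 64 + 1, so 577^65 ≡ 349·577 ≡ 315 (mod 703)
Candidate C: Squares mod 703: 588^1≡588, 588^2≡571, 588^4≡552, 588^8≡305, 588^16≡229, 588^32≡419, 588^64≡514; 65 = 64 + 1, so 588^65 ≡ 514·588 ≡ 645 (mod 703)

A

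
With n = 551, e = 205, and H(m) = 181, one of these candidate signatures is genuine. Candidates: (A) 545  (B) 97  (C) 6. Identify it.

A

Candidate A: Squares mod 551: 545^1≡545, 545^2≡36, 545^4≡194, 545^8≡168, 545^16≡123, 545^32≡252, 545^64≡139, 545^128≡36; 205 = 128 + 64 + 8 + 4 + 1, so 545^205 ≡ 36·139·168·194·545 ≡ 181 (mod 551)
  → matches H(m) = 181
Candidate B: Squares mod 551: 97^1≡97, 97^2≡42, 97^4≡111, 97^8≡199, 97^16≡480, 97^32≡82, 97^64≡112, 97^128≡422; 205 = 128 + 64 + 8 + 4 + 1, so 97^205 ≡ 422·112·199·111·97 ≡ 337 (mod 551)
Candidate C: Squares mod 551: 6^1≡6, 6^2≡36, 6^4≡194, 6^8≡168, 6^16≡123, 6^32≡252, 6^64≡139, 6^128≡36; 205 = 128 + 64 + 8 + 4 + 1, so 6^205 ≡ 36·139·168·194·6 ≡ 370 (mod 551)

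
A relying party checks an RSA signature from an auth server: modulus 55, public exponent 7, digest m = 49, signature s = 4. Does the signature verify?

verifies

s^2 ≡ 4^2 = 16
s^4 ≡ 16^2 = 256 ≡ 36
7 = 4 + 2 + 1, so s^7 ≡ 36·16·4 ≡ 49 (mod 55)
s^7 mod 55 = 49 matches m.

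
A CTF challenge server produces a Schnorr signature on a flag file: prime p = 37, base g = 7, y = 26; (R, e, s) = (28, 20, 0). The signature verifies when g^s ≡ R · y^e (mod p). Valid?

g^s mod p:
7^0 mod 37 = 1
R · y^e mod p:
26^2 = 676 ≡ 10
26^4 ≡ 10^2 = 100 ≡ 26
26^8 ≡ 26^2 = 676 ≡ 10
26^16 ≡ 10^2 = 100 ≡ 26
20 = 16 + 4, so 26^20 ≡ 26·26 ≡ 10 (mod 37)
28·10 = 280 ≡ 21 (mod 37)
1 ≠ 21; the check fails.

no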